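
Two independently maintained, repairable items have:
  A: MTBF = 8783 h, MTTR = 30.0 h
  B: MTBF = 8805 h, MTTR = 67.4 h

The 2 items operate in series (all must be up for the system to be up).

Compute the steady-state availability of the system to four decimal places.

0.9890

A(A) = MTBF/(MTBF+MTTR) = 8783/(8783+30.0) = 0.996596
A(B) = MTBF/(MTBF+MTTR) = 8805/(8805+67.4) = 0.992403
Series availability: 0.996596 × 0.992403 = 0.9890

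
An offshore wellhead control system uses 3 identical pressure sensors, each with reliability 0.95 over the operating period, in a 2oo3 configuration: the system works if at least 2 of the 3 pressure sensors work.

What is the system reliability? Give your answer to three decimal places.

R = Σ_{i=2}^{3} C(3,i) p^i (1−p)^{3−i} with p = 0.95
C(3,2)·0.95^2·0.05^1 = 0.13538
C(3,3)·0.95^3·0.05^0 = 0.85738
Sum = 0.993

0.993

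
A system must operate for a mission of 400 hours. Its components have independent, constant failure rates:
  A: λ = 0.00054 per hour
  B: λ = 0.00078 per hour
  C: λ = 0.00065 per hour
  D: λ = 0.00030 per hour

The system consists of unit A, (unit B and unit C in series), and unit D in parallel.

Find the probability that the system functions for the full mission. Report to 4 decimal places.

0.9904

R(A) = exp(−0.00054 × 400) = 0.805735
R(B) = exp(−0.00078 × 400) = 0.731982
R(C) = exp(−0.00065 × 400) = 0.771052
R(D) = exp(−0.00030 × 400) = 0.886920
Series (B and C): 0.731982 × 0.771052 = 0.564396
Parallel (A, [0.564396], and D): 1 − (1 − 0.805735)(1 − 0.564396)(1 − 0.886920) = 0.9904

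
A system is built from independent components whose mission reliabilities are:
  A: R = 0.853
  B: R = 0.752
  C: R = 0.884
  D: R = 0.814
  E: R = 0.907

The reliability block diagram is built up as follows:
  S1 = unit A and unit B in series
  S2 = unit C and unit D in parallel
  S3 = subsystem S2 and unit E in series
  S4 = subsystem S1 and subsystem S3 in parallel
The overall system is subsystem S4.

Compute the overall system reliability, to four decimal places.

Series (A and B): 0.853000 × 0.752000 = 0.641456
Parallel (C and D): 1 − (1 − 0.884000)(1 − 0.814000) = 0.978424
Series ([0.978424] and E): 0.978424 × 0.907000 = 0.887431
Parallel ([0.641456] and [0.887431]): 1 − (1 − 0.641456)(1 − 0.887431) = 0.9596

0.9596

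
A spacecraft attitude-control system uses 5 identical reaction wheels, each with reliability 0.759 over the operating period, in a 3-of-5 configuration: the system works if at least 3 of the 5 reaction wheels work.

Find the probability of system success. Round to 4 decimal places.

0.9057

R = Σ_{i=3}^{5} C(5,i) p^i (1−p)^{5−i} with p = 0.759
C(5,3)·0.759^3·0.241^2 = 0.253957
C(5,4)·0.759^4·0.241^1 = 0.399903
C(5,5)·0.759^5·0.241^0 = 0.251889
Sum = 0.9057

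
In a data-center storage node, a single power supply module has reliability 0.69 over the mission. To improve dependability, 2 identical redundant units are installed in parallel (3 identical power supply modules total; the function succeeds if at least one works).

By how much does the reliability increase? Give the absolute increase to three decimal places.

R_before = 0.69
R_after = 1 − (1 − 0.69)^3 = 0.970
ΔR = 0.970 − 0.69 = 0.280

0.280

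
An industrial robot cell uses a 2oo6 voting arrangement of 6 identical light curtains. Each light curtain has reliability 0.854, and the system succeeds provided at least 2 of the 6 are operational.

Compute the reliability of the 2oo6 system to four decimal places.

0.9997

R = Σ_{i=2}^{6} C(6,i) p^i (1−p)^{6−i} with p = 0.854
C(6,2)·0.854^2·0.146^4 = 0.004971
C(6,3)·0.854^3·0.146^3 = 0.038767
C(6,4)·0.854^4·0.146^2 = 0.170070
C(6,5)·0.854^5·0.146^1 = 0.397918
C(6,6)·0.854^6·0.146^0 = 0.387925
Sum = 0.9997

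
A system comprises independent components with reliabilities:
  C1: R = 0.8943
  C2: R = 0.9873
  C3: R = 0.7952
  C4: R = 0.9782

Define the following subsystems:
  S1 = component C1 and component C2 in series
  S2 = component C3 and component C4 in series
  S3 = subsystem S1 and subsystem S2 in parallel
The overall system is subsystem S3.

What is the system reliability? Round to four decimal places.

0.9740

Series (C1 and C2): 0.894300 × 0.987300 = 0.882942
Series (C3 and C4): 0.795200 × 0.978200 = 0.777865
Parallel ([0.882942] and [0.777865]): 1 − (1 − 0.882942)(1 − 0.777865) = 0.9740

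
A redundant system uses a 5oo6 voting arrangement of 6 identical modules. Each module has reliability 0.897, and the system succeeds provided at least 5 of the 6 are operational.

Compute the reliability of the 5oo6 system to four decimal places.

R = Σ_{i=5}^{6} C(6,i) p^i (1−p)^{6−i} with p = 0.897
C(6,5)·0.897^5·0.103^1 = 0.358881
C(6,6)·0.897^6·0.103^0 = 0.520900
Sum = 0.8798

0.8798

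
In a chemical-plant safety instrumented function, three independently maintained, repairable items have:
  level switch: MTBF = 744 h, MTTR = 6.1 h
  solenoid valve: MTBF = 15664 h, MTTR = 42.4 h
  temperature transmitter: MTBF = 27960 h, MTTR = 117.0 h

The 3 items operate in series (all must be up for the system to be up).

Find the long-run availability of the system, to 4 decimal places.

A(level switch) = MTBF/(MTBF+MTTR) = 744/(744+6.1) = 0.991868
A(solenoid valve) = MTBF/(MTBF+MTTR) = 15664/(15664+42.4) = 0.997300
A(temperature transmitter) = MTBF/(MTBF+MTTR) = 27960/(27960+117.0) = 0.995833
Series availability: 0.991868 × 0.997300 × 0.995833 = 0.9851

0.9851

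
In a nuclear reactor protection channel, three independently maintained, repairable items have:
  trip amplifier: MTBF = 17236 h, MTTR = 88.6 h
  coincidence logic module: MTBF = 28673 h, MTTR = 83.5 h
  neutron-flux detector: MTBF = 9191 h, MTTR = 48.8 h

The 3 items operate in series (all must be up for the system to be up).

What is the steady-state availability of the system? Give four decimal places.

A(trip amplifier) = MTBF/(MTBF+MTTR) = 17236/(17236+88.6) = 0.994886
A(coincidence logic module) = MTBF/(MTBF+MTTR) = 28673/(28673+83.5) = 0.997096
A(neutron-flux detector) = MTBF/(MTBF+MTTR) = 9191/(9191+48.8) = 0.994719
Series availability: 0.994886 × 0.997096 × 0.994719 = 0.9868

0.9868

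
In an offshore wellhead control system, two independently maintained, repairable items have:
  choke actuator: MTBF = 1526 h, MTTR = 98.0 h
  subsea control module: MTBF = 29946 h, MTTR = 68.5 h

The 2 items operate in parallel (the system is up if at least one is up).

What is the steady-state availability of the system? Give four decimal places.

0.9999

A(choke actuator) = MTBF/(MTBF+MTTR) = 1526/(1526+98.0) = 0.939655
A(subsea control module) = MTBF/(MTBF+MTTR) = 29946/(29946+68.5) = 0.997718
Parallel availability: 1 − (1 − 0.939655)(1 − 0.997718) = 0.9999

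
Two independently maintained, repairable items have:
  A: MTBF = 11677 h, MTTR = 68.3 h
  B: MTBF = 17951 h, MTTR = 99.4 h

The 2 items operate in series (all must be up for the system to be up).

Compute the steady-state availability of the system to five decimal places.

0.98871

A(A) = MTBF/(MTBF+MTTR) = 11677/(11677+68.3) = 0.994185
A(B) = MTBF/(MTBF+MTTR) = 17951/(17951+99.4) = 0.994493
Series availability: 0.994185 × 0.994493 = 0.98871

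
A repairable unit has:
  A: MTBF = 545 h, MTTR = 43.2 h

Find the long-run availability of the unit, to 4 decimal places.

0.9266

A(A) = MTBF/(MTBF+MTTR) = 545/(545+43.2) = 0.9266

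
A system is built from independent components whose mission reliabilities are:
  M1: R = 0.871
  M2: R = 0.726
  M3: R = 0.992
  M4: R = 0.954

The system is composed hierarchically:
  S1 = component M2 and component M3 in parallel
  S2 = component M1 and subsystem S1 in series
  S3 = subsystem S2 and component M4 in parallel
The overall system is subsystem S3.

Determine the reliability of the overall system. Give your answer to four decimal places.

0.9940

Parallel (M2 and M3): 1 − (1 − 0.726000)(1 − 0.992000) = 0.997808
Series (M1 and [0.997808]): 0.871000 × 0.997808 = 0.869091
Parallel ([0.869091] and M4): 1 − (1 − 0.869091)(1 − 0.954000) = 0.9940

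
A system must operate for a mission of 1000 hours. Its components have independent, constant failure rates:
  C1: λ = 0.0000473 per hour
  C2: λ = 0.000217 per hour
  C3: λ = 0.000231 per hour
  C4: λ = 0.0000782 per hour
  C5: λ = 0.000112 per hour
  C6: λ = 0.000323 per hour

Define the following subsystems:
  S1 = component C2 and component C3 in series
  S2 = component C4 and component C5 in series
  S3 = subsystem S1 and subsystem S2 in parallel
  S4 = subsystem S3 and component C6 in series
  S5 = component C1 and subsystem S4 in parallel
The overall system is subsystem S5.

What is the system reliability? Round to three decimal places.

0.985

R(C1) = exp(−0.0000473 × 1000) = 0.95380
R(C2) = exp(−0.000217 × 1000) = 0.80493
R(C3) = exp(−0.000231 × 1000) = 0.79374
R(C4) = exp(−0.0000782 × 1000) = 0.92478
R(C5) = exp(−0.000112 × 1000) = 0.89404
R(C6) = exp(−0.000323 × 1000) = 0.72397
Series (C2 and C3): 0.80493 × 0.79374 = 0.63891
Series (C4 and C5): 0.92478 × 0.89404 = 0.82679
Parallel ([0.63891] and [0.82679]): 1 − (1 − 0.63891)(1 − 0.82679) = 0.93746
Series ([0.93746] and C6): 0.93746 × 0.72397 = 0.67869
Parallel (C1 and [0.67869]): 1 − (1 − 0.95380)(1 − 0.67869) = 0.985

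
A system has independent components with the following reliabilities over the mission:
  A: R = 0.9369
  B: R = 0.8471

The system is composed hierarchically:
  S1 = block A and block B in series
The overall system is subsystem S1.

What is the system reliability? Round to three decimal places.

Series (A and B): 0.93690 × 0.84710 = 0.794

0.794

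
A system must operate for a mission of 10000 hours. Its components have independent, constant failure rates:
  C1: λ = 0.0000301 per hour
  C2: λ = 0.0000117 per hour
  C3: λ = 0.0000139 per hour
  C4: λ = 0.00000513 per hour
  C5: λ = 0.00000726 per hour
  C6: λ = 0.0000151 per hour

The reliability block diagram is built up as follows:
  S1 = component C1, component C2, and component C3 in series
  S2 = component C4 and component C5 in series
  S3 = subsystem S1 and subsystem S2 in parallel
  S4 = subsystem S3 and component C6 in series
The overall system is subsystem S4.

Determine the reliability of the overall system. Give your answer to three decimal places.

0.817

R(C1) = exp(−0.0000301 × 10000) = 0.74008
R(C2) = exp(−0.0000117 × 10000) = 0.88959
R(C3) = exp(−0.0000139 × 10000) = 0.87023
R(C4) = exp(−0.00000513 × 10000) = 0.94999
R(C5) = exp(−0.00000726 × 10000) = 0.92997
R(C6) = exp(−0.0000151 × 10000) = 0.85985
Series (C1, C2, and C3): 0.74008 × 0.88959 × 0.87023 = 0.57293
Series (C4 and C5): 0.94999 × 0.92997 = 0.88346
Parallel ([0.57293] and [0.88346]): 1 − (1 − 0.57293)(1 − 0.88346) = 0.95023
Series ([0.95023] and C6): 0.95023 × 0.85985 = 0.817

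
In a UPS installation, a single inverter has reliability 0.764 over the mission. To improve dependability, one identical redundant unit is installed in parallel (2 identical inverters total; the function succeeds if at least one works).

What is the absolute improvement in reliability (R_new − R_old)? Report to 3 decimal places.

R_before = 0.764
R_after = 1 − (1 − 0.764)^2 = 0.944
ΔR = 0.944 − 0.764 = 0.180

0.180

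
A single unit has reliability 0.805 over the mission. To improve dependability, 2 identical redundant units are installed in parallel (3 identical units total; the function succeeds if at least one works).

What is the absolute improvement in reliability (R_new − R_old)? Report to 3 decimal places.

0.188

R_before = 0.805
R_after = 1 − (1 − 0.805)^3 = 0.993
ΔR = 0.993 − 0.805 = 0.188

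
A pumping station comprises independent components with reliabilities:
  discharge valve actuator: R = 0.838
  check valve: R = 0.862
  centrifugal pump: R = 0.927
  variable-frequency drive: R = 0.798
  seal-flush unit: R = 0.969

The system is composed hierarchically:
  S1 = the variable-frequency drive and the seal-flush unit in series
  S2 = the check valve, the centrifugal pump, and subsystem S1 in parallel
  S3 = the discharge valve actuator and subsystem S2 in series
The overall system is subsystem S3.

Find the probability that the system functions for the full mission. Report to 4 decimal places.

Series (variable-frequency drive and seal-flush unit): 0.798000 × 0.969000 = 0.773262
Parallel (check valve, centrifugal pump, and [0.773262]): 1 − (1 − 0.862000)(1 − 0.927000)(1 − 0.773262) = 0.997716
Series (discharge valve actuator and [0.997716]): 0.838000 × 0.997716 = 0.8361

0.8361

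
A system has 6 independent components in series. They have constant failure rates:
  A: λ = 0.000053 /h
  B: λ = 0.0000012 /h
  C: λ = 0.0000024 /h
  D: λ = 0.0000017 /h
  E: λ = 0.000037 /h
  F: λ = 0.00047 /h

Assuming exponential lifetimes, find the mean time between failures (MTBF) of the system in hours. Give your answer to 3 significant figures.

1770

Series of exponential components: λ_sys = Σ λ_i
λ_sys = 0.000053 + 0.0000012 + 0.0000024 + 0.0000017 + 0.000037 + 0.00047 = 5.6530e-04 /h
MTBF = 1 / λ_sys = 1770 h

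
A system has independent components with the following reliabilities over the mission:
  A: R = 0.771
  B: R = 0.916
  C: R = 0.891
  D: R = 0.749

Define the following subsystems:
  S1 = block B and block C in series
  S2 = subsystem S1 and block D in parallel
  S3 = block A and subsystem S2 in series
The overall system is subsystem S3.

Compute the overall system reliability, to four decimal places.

0.7354

Series (B and C): 0.916000 × 0.891000 = 0.816156
Parallel ([0.816156] and D): 1 − (1 − 0.816156)(1 − 0.749000) = 0.953855
Series (A and [0.953855]): 0.771000 × 0.953855 = 0.7354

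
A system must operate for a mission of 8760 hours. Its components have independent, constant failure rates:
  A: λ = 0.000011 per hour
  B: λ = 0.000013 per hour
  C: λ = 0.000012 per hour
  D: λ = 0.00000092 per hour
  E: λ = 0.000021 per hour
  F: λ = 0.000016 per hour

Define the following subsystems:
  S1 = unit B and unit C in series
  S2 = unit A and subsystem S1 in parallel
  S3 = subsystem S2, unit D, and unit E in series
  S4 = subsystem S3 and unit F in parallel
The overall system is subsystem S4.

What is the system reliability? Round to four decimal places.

R(A) = exp(−0.000011 × 8760) = 0.908137
R(B) = exp(−0.000013 × 8760) = 0.892365
R(C) = exp(−0.000012 × 8760) = 0.900216
R(D) = exp(−0.00000092 × 8760) = 0.991973
R(E) = exp(−0.000021 × 8760) = 0.831969
R(F) = exp(−0.000016 × 8760) = 0.869219
Series (B and C): 0.892365 × 0.900216 = 0.803321
Parallel (A and [0.803321]): 1 − (1 − 0.908137)(1 − 0.803321) = 0.981932
Series ([0.981932], D, and E): 0.981932 × 0.991973 × 0.831969 = 0.810379
Parallel ([0.810379] and F): 1 − (1 − 0.810379)(1 − 0.869219) = 0.9752

0.9752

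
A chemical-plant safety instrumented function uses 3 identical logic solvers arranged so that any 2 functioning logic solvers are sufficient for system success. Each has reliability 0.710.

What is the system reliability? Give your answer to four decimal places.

R = Σ_{i=2}^{3} C(3,i) p^i (1−p)^{3−i} with p = 0.710
C(3,2)·0.710^2·0.290^1 = 0.438567
C(3,3)·0.710^3·0.290^0 = 0.357911
Sum = 0.7965

0.7965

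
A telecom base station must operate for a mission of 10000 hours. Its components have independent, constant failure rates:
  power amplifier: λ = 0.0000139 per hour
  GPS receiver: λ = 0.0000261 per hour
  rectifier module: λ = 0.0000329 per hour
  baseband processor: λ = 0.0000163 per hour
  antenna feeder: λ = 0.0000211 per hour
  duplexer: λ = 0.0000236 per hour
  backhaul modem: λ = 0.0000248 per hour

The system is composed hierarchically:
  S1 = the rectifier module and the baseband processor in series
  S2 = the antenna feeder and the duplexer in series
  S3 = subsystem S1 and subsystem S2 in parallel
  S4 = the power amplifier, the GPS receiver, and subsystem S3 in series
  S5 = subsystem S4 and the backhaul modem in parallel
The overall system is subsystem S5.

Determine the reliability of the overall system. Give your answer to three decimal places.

0.907

R(power amplifier) = exp(−0.0000139 × 10000) = 0.87023
R(GPS receiver) = exp(−0.0000261 × 10000) = 0.77028
R(rectifier module) = exp(−0.0000329 × 10000) = 0.71964
R(baseband processor) = exp(−0.0000163 × 10000) = 0.84959
R(antenna feeder) = exp(−0.0000211 × 10000) = 0.80977
R(duplexer) = exp(−0.0000236 × 10000) = 0.78978
R(backhaul modem) = exp(−0.0000248 × 10000) = 0.78036
Series (rectifier module and baseband processor): 0.71964 × 0.84959 = 0.61140
Series (antenna feeder and duplexer): 0.80977 × 0.78978 = 0.63954
Parallel ([0.61140] and [0.63954]): 1 − (1 − 0.61140)(1 − 0.63954) = 0.85993
Series (power amplifier, GPS receiver, and [0.85993]): 0.87023 × 0.77028 × 0.85993 = 0.57643
Parallel ([0.57643] and backhaul modem): 1 − (1 − 0.57643)(1 − 0.78036) = 0.907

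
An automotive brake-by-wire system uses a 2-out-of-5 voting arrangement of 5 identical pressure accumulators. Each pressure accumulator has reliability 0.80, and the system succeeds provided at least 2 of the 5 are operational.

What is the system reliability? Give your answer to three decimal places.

R = Σ_{i=2}^{5} C(5,i) p^i (1−p)^{5−i} with p = 0.80
C(5,2)·0.80^2·0.20^3 = 0.05120
C(5,3)·0.80^3·0.20^2 = 0.20480
C(5,4)·0.80^4·0.20^1 = 0.40960
C(5,5)·0.80^5·0.20^0 = 0.32768
Sum = 0.993

0.993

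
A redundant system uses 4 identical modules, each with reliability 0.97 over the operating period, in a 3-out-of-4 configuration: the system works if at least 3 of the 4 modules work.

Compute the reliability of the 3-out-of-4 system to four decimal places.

R = Σ_{i=3}^{4} C(4,i) p^i (1−p)^{4−i} with p = 0.97
C(4,3)·0.97^3·0.03^1 = 0.109521
C(4,4)·0.97^4·0.03^0 = 0.885293
Sum = 0.9948

0.9948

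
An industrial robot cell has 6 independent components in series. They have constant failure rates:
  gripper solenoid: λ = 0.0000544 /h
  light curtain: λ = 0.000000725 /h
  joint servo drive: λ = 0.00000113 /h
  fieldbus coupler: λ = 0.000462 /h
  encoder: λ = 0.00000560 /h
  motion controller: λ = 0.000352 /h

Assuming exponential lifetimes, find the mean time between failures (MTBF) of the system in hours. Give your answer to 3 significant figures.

1140

Series of exponential components: λ_sys = Σ λ_i
λ_sys = 0.0000544 + 0.000000725 + 0.00000113 + 0.000462 + 0.00000560 + 0.000352 = 8.7586e-04 /h
MTBF = 1 / λ_sys = 1140 h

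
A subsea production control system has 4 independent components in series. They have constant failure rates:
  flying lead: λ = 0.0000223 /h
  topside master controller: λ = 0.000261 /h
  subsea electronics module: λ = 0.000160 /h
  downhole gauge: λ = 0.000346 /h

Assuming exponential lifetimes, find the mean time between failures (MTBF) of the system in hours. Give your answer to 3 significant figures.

Series of exponential components: λ_sys = Σ λ_i
λ_sys = 0.0000223 + 0.000261 + 0.000160 + 0.000346 = 7.8930e-04 /h
MTBF = 1 / λ_sys = 1270 h

1270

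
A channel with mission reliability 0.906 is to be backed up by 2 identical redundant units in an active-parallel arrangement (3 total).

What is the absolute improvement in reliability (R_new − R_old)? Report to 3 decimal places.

R_before = 0.906
R_after = 1 − (1 − 0.906)^3 = 0.999
ΔR = 0.999 − 0.906 = 0.093

0.093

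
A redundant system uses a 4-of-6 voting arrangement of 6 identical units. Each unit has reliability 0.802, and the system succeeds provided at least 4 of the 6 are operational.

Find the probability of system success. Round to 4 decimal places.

R = Σ_{i=4}^{6} C(6,i) p^i (1−p)^{6−i} with p = 0.802
C(6,4)·0.802^4·0.198^2 = 0.243287
C(6,5)·0.802^5·0.198^1 = 0.394174
C(6,6)·0.802^6·0.198^0 = 0.266101
Sum = 0.9036

0.9036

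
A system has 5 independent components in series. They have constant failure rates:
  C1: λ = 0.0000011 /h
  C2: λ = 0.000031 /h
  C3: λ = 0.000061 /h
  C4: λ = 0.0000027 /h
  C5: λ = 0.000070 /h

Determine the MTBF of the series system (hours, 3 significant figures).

Series of exponential components: λ_sys = Σ λ_i
λ_sys = 0.0000011 + 0.000031 + 0.000061 + 0.0000027 + 0.000070 = 1.6580e-04 /h
MTBF = 1 / λ_sys = 6030 h

6030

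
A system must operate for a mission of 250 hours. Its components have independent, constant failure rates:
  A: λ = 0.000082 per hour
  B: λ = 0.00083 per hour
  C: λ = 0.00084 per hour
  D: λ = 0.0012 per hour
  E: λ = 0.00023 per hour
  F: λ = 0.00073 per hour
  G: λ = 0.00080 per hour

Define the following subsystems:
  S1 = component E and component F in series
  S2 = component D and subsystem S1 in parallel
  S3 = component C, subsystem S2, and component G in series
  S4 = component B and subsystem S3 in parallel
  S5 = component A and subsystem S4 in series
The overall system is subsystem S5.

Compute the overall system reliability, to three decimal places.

R(A) = exp(−0.000082 × 250) = 0.97971
R(B) = exp(−0.00083 × 250) = 0.81261
R(C) = exp(−0.00084 × 250) = 0.81058
R(D) = exp(−0.0012 × 250) = 0.74082
R(E) = exp(−0.00023 × 250) = 0.94412
R(F) = exp(−0.00073 × 250) = 0.83318
R(G) = exp(−0.00080 × 250) = 0.81873
Series (E and F): 0.94412 × 0.83318 = 0.78662
Parallel (D and [0.78662]): 1 − (1 − 0.74082)(1 − 0.78662) = 0.94470
Series (C, [0.94470], and G): 0.81058 × 0.94470 × 0.81873 = 0.62695
Parallel (B and [0.62695]): 1 − (1 − 0.81261)(1 − 0.62695) = 0.93009
Series (A and [0.93009]): 0.97971 × 0.93009 = 0.911

0.911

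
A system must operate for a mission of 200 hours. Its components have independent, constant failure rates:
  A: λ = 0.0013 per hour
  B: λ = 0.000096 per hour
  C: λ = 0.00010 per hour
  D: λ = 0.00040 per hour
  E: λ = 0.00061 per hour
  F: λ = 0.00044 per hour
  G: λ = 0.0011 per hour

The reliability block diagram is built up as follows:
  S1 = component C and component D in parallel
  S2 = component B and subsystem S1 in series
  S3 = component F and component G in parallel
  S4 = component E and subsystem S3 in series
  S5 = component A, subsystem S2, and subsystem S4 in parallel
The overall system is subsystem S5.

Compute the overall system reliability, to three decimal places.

R(A) = exp(−0.0013 × 200) = 0.77105
R(B) = exp(−0.000096 × 200) = 0.98098
R(C) = exp(−0.00010 × 200) = 0.98020
R(D) = exp(−0.00040 × 200) = 0.92312
R(E) = exp(−0.00061 × 200) = 0.88515
R(F) = exp(−0.00044 × 200) = 0.91576
R(G) = exp(−0.0011 × 200) = 0.80252
Parallel (C and D): 1 − (1 − 0.98020)(1 − 0.92312) = 0.99848
Series (B and [0.99848]): 0.98098 × 0.99848 = 0.97949
Parallel (F and G): 1 − (1 − 0.91576)(1 − 0.80252) = 0.98336
Series (E and [0.98336]): 0.88515 × 0.98336 = 0.87042
Parallel (A, [0.97949], and [0.87042]): 1 − (1 − 0.77105)(1 − 0.97949)(1 − 0.87042) = 0.999

0.999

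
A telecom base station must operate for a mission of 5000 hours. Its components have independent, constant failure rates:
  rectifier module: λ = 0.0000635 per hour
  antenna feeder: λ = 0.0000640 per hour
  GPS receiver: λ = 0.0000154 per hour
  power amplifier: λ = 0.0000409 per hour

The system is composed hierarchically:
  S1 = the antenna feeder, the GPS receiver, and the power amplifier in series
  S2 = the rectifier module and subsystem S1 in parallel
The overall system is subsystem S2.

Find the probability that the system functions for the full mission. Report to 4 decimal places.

R(rectifier module) = exp(−0.0000635 × 5000) = 0.727967
R(antenna feeder) = exp(−0.0000640 × 5000) = 0.726149
R(GPS receiver) = exp(−0.0000154 × 5000) = 0.925890
R(power amplifier) = exp(−0.0000409 × 5000) = 0.815055
Series (antenna feeder, GPS receiver, and power amplifier): 0.726149 × 0.925890 × 0.815055 = 0.547989
Parallel (rectifier module and [0.547989]): 1 − (1 − 0.727967)(1 − 0.547989) = 0.8770

0.8770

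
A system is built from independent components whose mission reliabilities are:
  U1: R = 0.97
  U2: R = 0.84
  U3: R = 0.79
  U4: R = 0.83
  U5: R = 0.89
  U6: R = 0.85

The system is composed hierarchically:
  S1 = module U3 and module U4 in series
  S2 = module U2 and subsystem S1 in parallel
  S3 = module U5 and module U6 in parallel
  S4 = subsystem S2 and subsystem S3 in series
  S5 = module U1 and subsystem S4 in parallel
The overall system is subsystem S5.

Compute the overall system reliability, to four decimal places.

Series (U3 and U4): 0.790000 × 0.830000 = 0.655700
Parallel (U2 and [0.655700]): 1 − (1 − 0.840000)(1 − 0.655700) = 0.944912
Parallel (U5 and U6): 1 − (1 − 0.890000)(1 − 0.850000) = 0.983500
Series ([0.944912] and [0.983500]): 0.944912 × 0.983500 = 0.929321
Parallel (U1 and [0.929321]): 1 − (1 − 0.970000)(1 − 0.929321) = 0.9979

0.9979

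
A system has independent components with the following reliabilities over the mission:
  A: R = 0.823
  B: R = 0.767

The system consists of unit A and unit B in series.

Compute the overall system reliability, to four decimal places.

Series (A and B): 0.823000 × 0.767000 = 0.6312

0.6312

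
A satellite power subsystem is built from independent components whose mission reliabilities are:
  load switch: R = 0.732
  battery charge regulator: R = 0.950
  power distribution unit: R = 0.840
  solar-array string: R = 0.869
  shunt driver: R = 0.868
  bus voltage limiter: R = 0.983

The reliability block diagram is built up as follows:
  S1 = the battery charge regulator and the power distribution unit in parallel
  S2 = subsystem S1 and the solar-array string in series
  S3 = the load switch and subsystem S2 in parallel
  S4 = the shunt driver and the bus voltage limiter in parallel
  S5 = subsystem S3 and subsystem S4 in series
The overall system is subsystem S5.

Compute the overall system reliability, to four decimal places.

Parallel (battery charge regulator and power distribution unit): 1 − (1 − 0.950000)(1 − 0.840000) = 0.992000
Series ([0.992000] and solar-array string): 0.992000 × 0.869000 = 0.862048
Parallel (load switch and [0.862048]): 1 − (1 − 0.732000)(1 − 0.862048) = 0.963029
Parallel (shunt driver and bus voltage limiter): 1 − (1 − 0.868000)(1 − 0.983000) = 0.997756
Series ([0.963029] and [0.997756]): 0.963029 × 0.997756 = 0.9609

0.9609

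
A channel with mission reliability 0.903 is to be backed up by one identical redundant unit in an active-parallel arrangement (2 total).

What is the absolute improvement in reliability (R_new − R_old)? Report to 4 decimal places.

R_before = 0.903
R_after = 1 − (1 − 0.903)^2 = 0.9906
ΔR = 0.9906 − 0.903 = 0.0876

0.0876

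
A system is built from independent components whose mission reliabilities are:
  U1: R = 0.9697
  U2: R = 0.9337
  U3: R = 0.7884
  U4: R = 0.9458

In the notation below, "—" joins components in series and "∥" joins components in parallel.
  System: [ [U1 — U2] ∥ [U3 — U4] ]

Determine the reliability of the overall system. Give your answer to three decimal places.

0.976

Series (U1 and U2): 0.96970 × 0.93370 = 0.90541
Series (U3 and U4): 0.78840 × 0.94580 = 0.74567
Parallel ([0.90541] and [0.74567]): 1 − (1 − 0.90541)(1 − 0.74567) = 0.976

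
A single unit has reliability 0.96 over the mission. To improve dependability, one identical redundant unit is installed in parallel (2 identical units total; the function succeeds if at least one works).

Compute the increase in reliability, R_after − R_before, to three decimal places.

R_before = 0.96
R_after = 1 − (1 − 0.96)^2 = 0.998
ΔR = 0.998 − 0.96 = 0.038

0.038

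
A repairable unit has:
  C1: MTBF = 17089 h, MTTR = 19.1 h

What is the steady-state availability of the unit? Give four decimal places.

0.9989

A(C1) = MTBF/(MTBF+MTTR) = 17089/(17089+19.1) = 0.9989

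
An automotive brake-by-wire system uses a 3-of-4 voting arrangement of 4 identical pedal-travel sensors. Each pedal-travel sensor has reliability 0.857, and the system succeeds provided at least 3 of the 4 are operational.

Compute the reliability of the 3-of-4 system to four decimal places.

R = Σ_{i=3}^{4} C(4,i) p^i (1−p)^{4−i} with p = 0.857
C(4,3)·0.857^3·0.143^1 = 0.360030
C(4,4)·0.857^4·0.143^0 = 0.539415
Sum = 0.8994

0.8994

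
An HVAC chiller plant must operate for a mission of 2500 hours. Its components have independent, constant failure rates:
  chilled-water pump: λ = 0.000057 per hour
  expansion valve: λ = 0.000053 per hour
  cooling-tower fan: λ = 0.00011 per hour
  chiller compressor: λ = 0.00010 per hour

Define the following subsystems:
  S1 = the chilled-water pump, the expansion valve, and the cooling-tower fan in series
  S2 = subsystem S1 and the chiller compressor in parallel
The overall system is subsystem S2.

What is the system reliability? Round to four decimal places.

0.9064

R(chilled-water pump) = exp(−0.000057 × 2500) = 0.867188
R(expansion valve) = exp(−0.000053 × 2500) = 0.875903
R(cooling-tower fan) = exp(−0.00011 × 2500) = 0.759572
R(chiller compressor) = exp(−0.00010 × 2500) = 0.778801
Series (chilled-water pump, expansion valve, and cooling-tower fan): 0.867188 × 0.875903 × 0.759572 = 0.576950
Parallel ([0.576950] and chiller compressor): 1 − (1 − 0.576950)(1 − 0.778801) = 0.9064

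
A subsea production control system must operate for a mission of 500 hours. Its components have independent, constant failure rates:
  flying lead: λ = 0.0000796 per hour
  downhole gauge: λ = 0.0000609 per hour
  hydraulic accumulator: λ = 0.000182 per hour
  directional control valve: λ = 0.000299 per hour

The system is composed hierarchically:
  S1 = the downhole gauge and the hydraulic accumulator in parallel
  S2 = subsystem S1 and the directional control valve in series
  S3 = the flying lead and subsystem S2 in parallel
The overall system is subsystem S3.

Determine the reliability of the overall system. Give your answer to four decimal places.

R(flying lead) = exp(−0.0000796 × 500) = 0.960982
R(downhole gauge) = exp(−0.0000609 × 500) = 0.970009
R(hydraulic accumulator) = exp(−0.000182 × 500) = 0.913018
R(directional control valve) = exp(−0.000299 × 500) = 0.861138
Parallel (downhole gauge and hydraulic accumulator): 1 − (1 − 0.970009)(1 − 0.913018) = 0.997391
Series ([0.997391] and directional control valve): 0.997391 × 0.861138 = 0.858891
Parallel (flying lead and [0.858891]): 1 − (1 − 0.960982)(1 − 0.858891) = 0.9945

0.9945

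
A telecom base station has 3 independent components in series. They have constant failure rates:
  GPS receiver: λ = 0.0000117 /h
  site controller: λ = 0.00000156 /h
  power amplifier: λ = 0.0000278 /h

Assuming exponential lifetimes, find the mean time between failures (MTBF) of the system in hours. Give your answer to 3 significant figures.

24400

Series of exponential components: λ_sys = Σ λ_i
λ_sys = 0.0000117 + 0.00000156 + 0.0000278 = 4.1060e-05 /h
MTBF = 1 / λ_sys = 24400 h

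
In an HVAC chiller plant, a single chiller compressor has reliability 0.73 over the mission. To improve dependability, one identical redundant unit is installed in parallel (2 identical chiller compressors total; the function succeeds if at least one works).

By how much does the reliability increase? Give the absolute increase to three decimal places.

0.197

R_before = 0.73
R_after = 1 − (1 − 0.73)^2 = 0.927
ΔR = 0.927 − 0.73 = 0.197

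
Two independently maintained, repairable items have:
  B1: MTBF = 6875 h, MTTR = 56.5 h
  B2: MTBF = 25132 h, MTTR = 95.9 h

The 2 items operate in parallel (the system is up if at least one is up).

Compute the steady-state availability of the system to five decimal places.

0.99997

A(B1) = MTBF/(MTBF+MTTR) = 6875/(6875+56.5) = 0.991849
A(B2) = MTBF/(MTBF+MTTR) = 25132/(25132+95.9) = 0.996199
Parallel availability: 1 − (1 − 0.991849)(1 − 0.996199) = 0.99997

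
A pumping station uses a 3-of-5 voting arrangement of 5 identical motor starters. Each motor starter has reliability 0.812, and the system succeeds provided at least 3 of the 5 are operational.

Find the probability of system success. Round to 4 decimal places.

R = Σ_{i=3}^{5} C(5,i) p^i (1−p)^{5−i} with p = 0.812
C(5,3)·0.812^3·0.188^2 = 0.189227
C(5,4)·0.812^4·0.188^1 = 0.408650
C(5,5)·0.812^5·0.188^0 = 0.353004
Sum = 0.9509

0.9509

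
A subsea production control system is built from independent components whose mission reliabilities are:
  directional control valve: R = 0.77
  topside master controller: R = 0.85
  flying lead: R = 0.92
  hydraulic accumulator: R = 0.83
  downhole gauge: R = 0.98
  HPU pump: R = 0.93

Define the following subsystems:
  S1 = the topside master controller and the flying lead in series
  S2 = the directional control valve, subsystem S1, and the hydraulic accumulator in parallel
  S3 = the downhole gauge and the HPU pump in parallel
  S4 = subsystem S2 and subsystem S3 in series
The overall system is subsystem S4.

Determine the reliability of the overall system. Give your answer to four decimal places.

Series (topside master controller and flying lead): 0.850000 × 0.920000 = 0.782000
Parallel (directional control valve, [0.782000], and hydraulic accumulator): 1 − (1 − 0.770000)(1 − 0.782000)(1 − 0.830000) = 0.991476
Parallel (downhole gauge and HPU pump): 1 − (1 − 0.980000)(1 − 0.930000) = 0.998600
Series ([0.991476] and [0.998600]): 0.991476 × 0.998600 = 0.9901

0.9901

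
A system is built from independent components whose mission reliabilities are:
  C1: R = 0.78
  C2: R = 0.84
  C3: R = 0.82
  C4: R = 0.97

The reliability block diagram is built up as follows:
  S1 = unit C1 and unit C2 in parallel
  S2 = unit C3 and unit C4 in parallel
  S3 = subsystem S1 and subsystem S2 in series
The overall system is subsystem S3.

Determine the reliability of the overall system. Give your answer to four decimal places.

0.9596

Parallel (C1 and C2): 1 − (1 − 0.780000)(1 − 0.840000) = 0.964800
Parallel (C3 and C4): 1 − (1 − 0.820000)(1 − 0.970000) = 0.994600
Series ([0.964800] and [0.994600]): 0.964800 × 0.994600 = 0.9596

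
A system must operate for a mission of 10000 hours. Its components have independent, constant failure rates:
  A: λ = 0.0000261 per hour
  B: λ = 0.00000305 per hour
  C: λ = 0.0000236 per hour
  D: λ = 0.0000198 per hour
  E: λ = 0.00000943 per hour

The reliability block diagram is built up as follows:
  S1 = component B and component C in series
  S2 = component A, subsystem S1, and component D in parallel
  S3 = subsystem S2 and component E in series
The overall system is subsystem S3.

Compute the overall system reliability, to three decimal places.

0.901

R(A) = exp(−0.0000261 × 10000) = 0.77028
R(B) = exp(−0.00000305 × 10000) = 0.96996
R(C) = exp(−0.0000236 × 10000) = 0.78978
R(D) = exp(−0.0000198 × 10000) = 0.82037
R(E) = exp(−0.00000943 × 10000) = 0.91001
Series (B and C): 0.96996 × 0.78978 = 0.76606
Parallel (A, [0.76606], and D): 1 − (1 − 0.77028)(1 − 0.76606)(1 − 0.82037) = 0.99035
Series ([0.99035] and E): 0.99035 × 0.91001 = 0.901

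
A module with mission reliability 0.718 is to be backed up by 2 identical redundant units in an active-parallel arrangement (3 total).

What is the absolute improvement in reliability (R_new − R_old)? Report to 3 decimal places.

0.260

R_before = 0.718
R_after = 1 − (1 − 0.718)^3 = 0.978
ΔR = 0.978 − 0.718 = 0.260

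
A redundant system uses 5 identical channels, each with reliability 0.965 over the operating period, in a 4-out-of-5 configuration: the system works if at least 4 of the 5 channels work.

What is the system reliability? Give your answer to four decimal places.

0.9886

R = Σ_{i=4}^{5} C(5,i) p^i (1−p)^{5−i} with p = 0.965
C(5,4)·0.965^4·0.035^1 = 0.151757
C(5,5)·0.965^5·0.035^0 = 0.836829
Sum = 0.9886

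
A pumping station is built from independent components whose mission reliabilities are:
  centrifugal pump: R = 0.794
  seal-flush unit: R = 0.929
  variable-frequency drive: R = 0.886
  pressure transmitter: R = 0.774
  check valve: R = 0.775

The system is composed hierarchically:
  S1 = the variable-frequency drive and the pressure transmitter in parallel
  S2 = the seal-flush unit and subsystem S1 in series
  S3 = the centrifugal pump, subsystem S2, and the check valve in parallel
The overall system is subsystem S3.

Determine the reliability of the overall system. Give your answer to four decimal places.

Parallel (variable-frequency drive and pressure transmitter): 1 − (1 − 0.886000)(1 − 0.774000) = 0.974236
Series (seal-flush unit and [0.974236]): 0.929000 × 0.974236 = 0.905065
Parallel (centrifugal pump, [0.905065], and check valve): 1 − (1 − 0.794000)(1 − 0.905065)(1 − 0.775000) = 0.9956

0.9956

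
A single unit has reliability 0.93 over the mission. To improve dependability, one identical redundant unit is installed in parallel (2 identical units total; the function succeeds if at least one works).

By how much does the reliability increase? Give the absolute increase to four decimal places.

R_before = 0.93
R_after = 1 − (1 − 0.93)^2 = 0.9951
ΔR = 0.9951 − 0.93 = 0.0651

0.0651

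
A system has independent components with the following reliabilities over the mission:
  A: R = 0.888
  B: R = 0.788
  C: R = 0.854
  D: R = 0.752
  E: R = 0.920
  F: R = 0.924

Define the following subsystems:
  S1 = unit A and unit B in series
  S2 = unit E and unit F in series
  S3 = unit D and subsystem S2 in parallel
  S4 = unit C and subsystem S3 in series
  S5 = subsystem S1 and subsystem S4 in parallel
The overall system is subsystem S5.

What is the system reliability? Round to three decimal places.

0.947

Series (A and B): 0.88800 × 0.78800 = 0.69974
Series (E and F): 0.92000 × 0.92400 = 0.85008
Parallel (D and [0.85008]): 1 − (1 − 0.75200)(1 − 0.85008) = 0.96282
Series (C and [0.96282]): 0.85400 × 0.96282 = 0.82225
Parallel ([0.69974] and [0.82225]): 1 − (1 − 0.69974)(1 − 0.82225) = 0.947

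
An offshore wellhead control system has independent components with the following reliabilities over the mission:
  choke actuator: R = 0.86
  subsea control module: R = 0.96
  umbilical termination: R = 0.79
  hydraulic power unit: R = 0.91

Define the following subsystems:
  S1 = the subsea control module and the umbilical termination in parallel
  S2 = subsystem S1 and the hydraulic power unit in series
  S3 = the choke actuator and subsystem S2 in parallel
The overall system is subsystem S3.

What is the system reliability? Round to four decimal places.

0.9863

Parallel (subsea control module and umbilical termination): 1 − (1 − 0.960000)(1 − 0.790000) = 0.991600
Series ([0.991600] and hydraulic power unit): 0.991600 × 0.910000 = 0.902356
Parallel (choke actuator and [0.902356]): 1 − (1 − 0.860000)(1 − 0.902356) = 0.9863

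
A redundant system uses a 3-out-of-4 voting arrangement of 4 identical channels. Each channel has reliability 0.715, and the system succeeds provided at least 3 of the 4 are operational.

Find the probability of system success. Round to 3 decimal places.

R = Σ_{i=3}^{4} C(4,i) p^i (1−p)^{4−i} with p = 0.715
C(4,3)·0.715^3·0.285^1 = 0.41670
C(4,4)·0.715^4·0.285^0 = 0.26135
Sum = 0.678

0.678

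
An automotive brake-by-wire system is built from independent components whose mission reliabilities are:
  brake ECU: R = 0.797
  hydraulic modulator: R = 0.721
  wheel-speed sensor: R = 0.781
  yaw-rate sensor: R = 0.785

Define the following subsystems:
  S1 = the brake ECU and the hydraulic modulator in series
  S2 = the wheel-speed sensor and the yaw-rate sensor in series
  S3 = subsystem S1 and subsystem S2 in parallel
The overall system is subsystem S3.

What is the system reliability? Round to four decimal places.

Series (brake ECU and hydraulic modulator): 0.797000 × 0.721000 = 0.574637
Series (wheel-speed sensor and yaw-rate sensor): 0.781000 × 0.785000 = 0.613085
Parallel ([0.574637] and [0.613085]): 1 − (1 − 0.574637)(1 − 0.613085) = 0.8354

0.8354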